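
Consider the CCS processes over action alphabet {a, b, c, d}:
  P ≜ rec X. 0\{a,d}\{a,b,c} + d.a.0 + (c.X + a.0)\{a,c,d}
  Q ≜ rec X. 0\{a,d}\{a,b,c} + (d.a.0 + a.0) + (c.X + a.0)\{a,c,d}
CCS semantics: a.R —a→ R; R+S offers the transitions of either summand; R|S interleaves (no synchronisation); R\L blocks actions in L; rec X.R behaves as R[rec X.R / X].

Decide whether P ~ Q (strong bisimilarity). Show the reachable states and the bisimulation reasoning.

not bisimilar

Reachable graph of P (3 states):
  m0 = rec X. 0\{a,d}\{a,b,c} + d.a.0 + (c.X + a.0)\{a,c,d} ⊢ -d-> m1
  m1 = a.0 ⊢ -a-> m2
  m2 = 0 ⊢ ·
Reachable graph of Q (3 states):
  n0 = rec X. 0\{a,d}\{a,b,c} + (d.a.0 + a.0) + (c.X + a.0)\{a,c,d} ⊢ -a-> n1, -d-> n2
  n1 = 0 ⊢ ·
  n2 = a.0 ⊢ -a-> n1
Coarsest stable partition (strong bisimilarity classes):
  B0 = {m0}
  B1 = {m1, n2}
  B2 = {m2, n1}
  B3 = {n0}
m0 ∈ B0, n0 ∈ B3 → different blocks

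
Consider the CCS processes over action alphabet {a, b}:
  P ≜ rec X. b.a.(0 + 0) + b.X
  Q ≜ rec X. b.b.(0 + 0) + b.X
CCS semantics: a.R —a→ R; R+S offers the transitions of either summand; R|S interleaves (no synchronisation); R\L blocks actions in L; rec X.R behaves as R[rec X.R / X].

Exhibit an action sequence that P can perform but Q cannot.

Reachable graph of P (3 states):
  u0 = rec X. b.a.(0 + 0) + b.X | -b-> u0, -b-> u1
  u1 = a.(0 + 0) | -a-> u2
  u2 = 0 + 0 | ·
Reachable graph of Q (3 states):
  v0 = rec X. b.b.(0 + 0) + b.X | -b-> v0, -b-> v1
  v1 = b.(0 + 0) | -b-> v2
  v2 = 0 + 0 | ·
Run σ = ⟨ba⟩ on P: start {u0}
  after b @ step 1: {u0, u1}
  after a @ step 2: {u2}
  — P admits the full trace.
Run σ = ⟨ba⟩ on Q: start {v0}
  after b @ step 1: {v0, v1}
  after a @ step 2: ∅ (Q stuck)

ba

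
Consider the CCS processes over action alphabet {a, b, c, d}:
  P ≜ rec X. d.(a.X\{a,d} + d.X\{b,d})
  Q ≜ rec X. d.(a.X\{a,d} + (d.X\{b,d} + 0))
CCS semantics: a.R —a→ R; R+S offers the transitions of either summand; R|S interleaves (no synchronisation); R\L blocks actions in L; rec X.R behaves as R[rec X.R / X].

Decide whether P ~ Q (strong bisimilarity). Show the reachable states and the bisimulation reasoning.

LTS(P): 4 reachable states
  u0 = rec X. d.(a.X\{a,d} + d.X\{b,d}) has moves —d→ u1
  u1 = a.(rec X. d.(a.X\{a,d} + d.X\{b,d}))\{a,d} + d.(rec X. d.(a.X\{a,d} + d.X\{b,d}))\{b,d} has moves —a→ u2, —d→ u3
  u2 = (rec X. d.(a.X\{a,d} + d.X\{b,d}))\{a,d} has moves ·
  u3 = (rec X. d.(a.X\{a,d} + d.X\{b,d}))\{b,d} has moves ·
LTS(Q): 4 reachable states
  v0 = rec X. d.(a.X\{a,d} + (d.X\{b,d} + 0)) has moves —d→ v1
  v1 = a.(rec X. d.(a.X\{a,d} + (d.X\{b,d} + 0)))\{a,d} + (d.(rec X. d.(a.X\{a,d} + (d.X\{b,d} + 0)))\{b,d} + 0) has moves —a→ v2, —d→ v3
  v2 = (rec X. d.(a.X\{a,d} + (d.X\{b,d} + 0)))\{a,d} has moves ·
  v3 = (rec X. d.(a.X\{a,d} + (d.X\{b,d} + 0)))\{b,d} has moves ·
Bisimilarity quotient blocks:
  B0 = {u0, v0}
  B1 = {u1, v1}
  B2 = {u2, u3, v2, v3}
u0 ∈ B0, v0 ∈ B0 → same block

bisimilar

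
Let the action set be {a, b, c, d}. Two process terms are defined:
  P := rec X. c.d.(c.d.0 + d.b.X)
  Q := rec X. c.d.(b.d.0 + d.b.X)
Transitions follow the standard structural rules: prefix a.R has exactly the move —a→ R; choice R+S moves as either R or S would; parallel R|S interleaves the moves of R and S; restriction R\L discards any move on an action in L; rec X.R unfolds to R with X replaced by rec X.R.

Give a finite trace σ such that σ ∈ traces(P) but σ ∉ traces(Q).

cdc

Reachable graph of P (6 states):
  u0 = rec X. c.d.(c.d.0 + d.b.X) :: —c→ u1
  u1 = d.(c.d.0 + d.b.(rec X. c.d.(c.d.0 + d.b.X))) :: —d→ u2
  u2 = c.d.0 + d.b.(rec X. c.d.(c.d.0 + d.b.X)) :: —c→ u3, —d→ u4
  u3 = d.0 :: —d→ u5
  u4 = b.(rec X. c.d.(c.d.0 + d.b.X)) :: —b→ u0
  u5 = 0 :: (no moves)
Reachable graph of Q (6 states):
  v0 = rec X. c.d.(b.d.0 + d.b.X) :: —c→ v1
  v1 = d.(b.d.0 + d.b.(rec X. c.d.(b.d.0 + d.b.X))) :: —d→ v2
  v2 = b.d.0 + d.b.(rec X. c.d.(b.d.0 + d.b.X)) :: —b→ v3, —d→ v4
  v3 = d.0 :: —d→ v5
  v4 = b.(rec X. c.d.(b.d.0 + d.b.X)) :: —b→ v0
  v5 = 0 :: (no moves)
Executing cdc from P (initial set {u0}):
  after c @ step 1: {u1}
  after d @ step 2: {u2}
  after c @ step 3: {u3}
  ✓ P
Executing cdc from Q (initial set {v0}):
  after c @ step 1: {v1}
  after d @ step 2: {v2}
  after c @ step 3: no successor for Q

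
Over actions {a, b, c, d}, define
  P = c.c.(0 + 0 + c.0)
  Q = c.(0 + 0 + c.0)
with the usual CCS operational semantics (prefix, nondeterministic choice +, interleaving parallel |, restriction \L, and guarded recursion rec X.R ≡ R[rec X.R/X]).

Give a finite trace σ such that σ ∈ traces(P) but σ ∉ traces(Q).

ccc

P's transition system — 4 states:
  u0 = c.c.(0 + 0 + c.0) → —c→ u1
  u1 = c.(0 + 0 + c.0) → —c→ u2
  u2 = 0 + 0 + c.0 → —c→ u3
  u3 = 0 → ·
Q's transition system — 3 states:
  v0 = c.(0 + 0 + c.0) → —c→ v1
  v1 = 0 + 0 + c.0 → —c→ v2
  v2 = 0 → ·
Executing ccc from P (initial set {u0}):
  [1] c ⇒ {u1}
  [2] c ⇒ {u2}
  [3] c ⇒ {u3}
  P completes σ.
Executing ccc from Q (initial set {v0}):
  [1] c ⇒ {v1}
  [2] c ⇒ {v2}
  [3] c ⇒ no successor for Q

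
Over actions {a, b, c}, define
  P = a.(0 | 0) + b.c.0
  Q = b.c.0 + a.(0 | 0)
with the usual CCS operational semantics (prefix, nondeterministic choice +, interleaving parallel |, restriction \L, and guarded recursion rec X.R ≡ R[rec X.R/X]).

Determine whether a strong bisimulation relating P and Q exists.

Reachable graph of P (4 states):
  m0 = a.(0 | 0) + b.c.0 has moves ··a··> m1, ··b··> m2
  m1 = 0 | 0 has moves ·
  m2 = c.0 has moves ··c··> m3
  m3 = 0 has moves ·
Reachable graph of Q (4 states):
  n0 = b.c.0 + a.(0 | 0) has moves ··a··> n1, ··b··> n2
  n1 = 0 | 0 has moves ·
  n2 = c.0 has moves ··c··> n3
  n3 = 0 has moves ·
Partition-refinement fixed point:
  B0 = {m0, n0}
  B1 = {m1, m3, n1, n3}
  B2 = {m2, n2}
m0 ∈ B0, n0 ∈ B0 → same block

bisimilar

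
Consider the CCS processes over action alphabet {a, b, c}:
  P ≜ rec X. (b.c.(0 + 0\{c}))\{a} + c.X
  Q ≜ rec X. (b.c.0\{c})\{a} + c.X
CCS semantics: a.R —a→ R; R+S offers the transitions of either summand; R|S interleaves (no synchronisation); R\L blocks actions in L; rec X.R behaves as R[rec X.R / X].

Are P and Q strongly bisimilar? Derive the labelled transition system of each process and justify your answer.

P ~ Q

Reachable graph of P (3 states):
  u0 = rec X. (b.c.(0 + 0\{c}))\{a} + c.X | --b--▸ u1, --c--▸ u0
  u1 = (c.(0 + 0\{c}))\{a} | --c--▸ u2
  u2 = (0 + 0\{c})\{a} | (no moves)
Reachable graph of Q (3 states):
  v0 = rec X. (b.c.0\{c})\{a} + c.X | --b--▸ v1, --c--▸ v0
  v1 = (c.0\{c})\{a} | --c--▸ v2
  v2 = 0\{c}\{a} | (no moves)
Bisimilarity quotient blocks:
  B0 = {u0, v0}
  B1 = {u1, v1}
  B2 = {u2, v2}
u0 ∈ B0, v0 ∈ B0 → same block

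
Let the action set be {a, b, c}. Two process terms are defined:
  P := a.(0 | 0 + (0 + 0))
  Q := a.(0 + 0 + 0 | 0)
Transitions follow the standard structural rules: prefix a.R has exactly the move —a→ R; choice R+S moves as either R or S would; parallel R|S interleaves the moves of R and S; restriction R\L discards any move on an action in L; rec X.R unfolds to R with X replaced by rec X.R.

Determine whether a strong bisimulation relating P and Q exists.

LTS(P): 2 reachable states
  m0 = a.(0 | 0 + (0 + 0)) has moves ··a··> m1
  m1 = 0 | 0 + (0 + 0) has moves deadlocked
LTS(Q): 2 reachable states
  n0 = a.(0 + 0 + 0 | 0) has moves ··a··> n1
  n1 = 0 + 0 + 0 | 0 has moves deadlocked
Bisimilarity quotient blocks:
  B0 = {m0, n0}
  B1 = {m1, n1}
m0 ∈ B0, n0 ∈ B0 → same block

P ~ Q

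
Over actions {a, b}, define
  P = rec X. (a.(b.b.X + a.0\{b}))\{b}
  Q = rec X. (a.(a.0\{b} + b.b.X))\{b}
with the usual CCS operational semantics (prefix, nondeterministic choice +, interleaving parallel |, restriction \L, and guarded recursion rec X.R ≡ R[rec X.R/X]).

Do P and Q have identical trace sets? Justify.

traces(P) = traces(Q)

Reachable graph of P (3 states):
  m0 = rec X. (a.(b.b.X + a.0\{b}))\{b} | —a→ m1
  m1 = (b.b.(rec X. (a.(b.b.X + a.0\{b}))\{b}) + a.0\{b})\{b} | —a→ m2
  m2 = 0\{b}\{b} | ∅
Reachable graph of Q (3 states):
  n0 = rec X. (a.(a.0\{b} + b.b.X))\{b} | —a→ n1
  n1 = (a.0\{b} + b.b.(rec X. (a.(a.0\{b} + b.b.X))\{b}))\{b} | —a→ n2
  n2 = 0\{b}\{b} | ∅
Coarsest stable partition (strong bisimilarity classes):
  B0 = {m0, n0}
  B1 = {m1, n1}
  B2 = {m2, n2}
m0 ∈ B0, n0 ∈ B0 → same block
Bisimilar ⇒ trace-equivalent.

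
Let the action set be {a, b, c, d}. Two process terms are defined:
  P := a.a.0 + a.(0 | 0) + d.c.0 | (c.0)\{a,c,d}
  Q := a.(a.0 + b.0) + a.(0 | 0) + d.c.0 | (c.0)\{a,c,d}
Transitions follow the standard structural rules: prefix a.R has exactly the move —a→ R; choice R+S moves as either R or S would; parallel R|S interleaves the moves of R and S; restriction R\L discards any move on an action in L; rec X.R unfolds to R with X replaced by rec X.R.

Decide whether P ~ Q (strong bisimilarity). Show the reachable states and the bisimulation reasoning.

Reachable graph of P (6 states):
  u0 = a.a.0 + a.(0 | 0) + d.c.0 | (c.0)\{a,c,d} → —a→ u1, —a→ u2, —d→ u3
  u1 = 0 | 0 → (no moves)
  u2 = a.0 → —a→ u4
  u3 = c.0 | (c.0)\{a,c,d} → —c→ u5
  u4 = 0 → (no moves)
  u5 = 0 | (c.0)\{a,c,d} → (no moves)
Reachable graph of Q (6 states):
  v0 = a.(a.0 + b.0) + a.(0 | 0) + d.c.0 | (c.0)\{a,c,d} → —a→ v1, —a→ v2, —d→ v3
  v1 = 0 | 0 → (no moves)
  v2 = a.0 + b.0 → —a→ v4, —b→ v4
  v3 = c.0 | (c.0)\{a,c,d} → —c→ v5
  v4 = 0 → (no moves)
  v5 = 0 | (c.0)\{a,c,d} → (no moves)
Coarsest stable partition (strong bisimilarity classes):
  B0 = {u0}
  B1 = {u1, u4, u5, v1, v4, v5}
  B2 = {u3, v3}
  B3 = {u2}
  B4 = {v0}
  B5 = {v2}
u0 ∈ B0, v0 ∈ B4 → different blocks

NO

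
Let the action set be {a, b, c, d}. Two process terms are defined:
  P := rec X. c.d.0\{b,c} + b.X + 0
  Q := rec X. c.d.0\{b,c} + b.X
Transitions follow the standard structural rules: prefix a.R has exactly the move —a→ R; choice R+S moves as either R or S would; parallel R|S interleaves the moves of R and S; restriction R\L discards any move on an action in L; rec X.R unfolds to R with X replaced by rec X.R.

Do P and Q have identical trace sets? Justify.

trace-equivalent

Reachable graph of P (3 states):
  p0 = rec X. c.d.0\{b,c} + b.X + 0 ⊢ --b--▸ p0, --c--▸ p1
  p1 = d.0\{b,c} ⊢ --d--▸ p2
  p2 = 0\{b,c} ⊢ (no moves)
Reachable graph of Q (3 states):
  q0 = rec X. c.d.0\{b,c} + b.X ⊢ --b--▸ q0, --c--▸ q1
  q1 = d.0\{b,c} ⊢ --d--▸ q2
  q2 = 0\{b,c} ⊢ (no moves)
Coarsest stable partition (strong bisimilarity classes):
  B0 = {p0, q0}
  B1 = {p1, q1}
  B2 = {p2, q2}
p0 ∈ B0, q0 ∈ B0 → same block
Bisimilar ⇒ trace-equivalent.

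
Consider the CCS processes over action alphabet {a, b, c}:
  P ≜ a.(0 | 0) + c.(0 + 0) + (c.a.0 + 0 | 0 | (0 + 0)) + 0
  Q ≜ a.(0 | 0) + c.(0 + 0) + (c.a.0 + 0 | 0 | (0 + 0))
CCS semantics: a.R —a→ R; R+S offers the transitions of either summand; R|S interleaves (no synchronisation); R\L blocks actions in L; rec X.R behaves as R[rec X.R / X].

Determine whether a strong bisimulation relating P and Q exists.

YES

P's transition system — 5 states:
  s0 = a.(0 | 0) + c.(0 + 0) + (c.a.0 + 0 | 0 | (0 + 0)) + 0 has moves -a-> s1, -c-> s2, -c-> s3
  s1 = 0 | 0 has moves stopped
  s2 = 0 + 0 has moves stopped
  s3 = a.0 has moves -a-> s4
  s4 = 0 has moves stopped
Q's transition system — 5 states:
  t0 = a.(0 | 0) + c.(0 + 0) + (c.a.0 + 0 | 0 | (0 + 0)) has moves -a-> t1, -c-> t2, -c-> t3
  t1 = 0 | 0 has moves stopped
  t2 = 0 + 0 has moves stopped
  t3 = a.0 has moves -a-> t4
  t4 = 0 has moves stopped
Coarsest stable partition (strong bisimilarity classes):
  B0 = {s0, t0}
  B1 = {s1, s2, s4, t1, t2, t4}
  B2 = {s3, t3}
s0 ∈ B0, t0 ∈ B0 → same block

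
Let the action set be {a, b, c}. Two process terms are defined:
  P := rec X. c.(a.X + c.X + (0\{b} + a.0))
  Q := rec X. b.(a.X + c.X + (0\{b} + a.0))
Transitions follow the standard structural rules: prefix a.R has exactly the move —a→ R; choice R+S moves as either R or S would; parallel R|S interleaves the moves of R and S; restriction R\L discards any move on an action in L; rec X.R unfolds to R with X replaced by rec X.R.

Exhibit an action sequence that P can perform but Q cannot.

c

LTS(P): 3 reachable states
  s0 = rec X. c.(a.X + c.X + (0\{b} + a.0)) ⊢ —c→ s1
  s1 = a.(rec X. c.(a.X + c.X + (0\{b} + a.0))) + c.(rec X. c.(a.X + c.X + (0\{b} + a.0))) + (0\{b} + a.0) ⊢ —a→ s0, —a→ s2, —c→ s0
  s2 = 0 ⊢ deadlocked
LTS(Q): 3 reachable states
  t0 = rec X. b.(a.X + c.X + (0\{b} + a.0)) ⊢ —b→ t1
  t1 = a.(rec X. b.(a.X + c.X + (0\{b} + a.0))) + c.(rec X. b.(a.X + c.X + (0\{b} + a.0))) + (0\{b} + a.0) ⊢ —a→ t0, —a→ t2, —c→ t0
  t2 = 0 ⊢ deadlocked
Trace ⟨c⟩ through P, begin at {s0}:
  [1] c ⇒ {s1}
  P completes σ.
Trace ⟨c⟩ through Q, begin at {t0}:
  [1] c ⇒ ∅ (Q stuck)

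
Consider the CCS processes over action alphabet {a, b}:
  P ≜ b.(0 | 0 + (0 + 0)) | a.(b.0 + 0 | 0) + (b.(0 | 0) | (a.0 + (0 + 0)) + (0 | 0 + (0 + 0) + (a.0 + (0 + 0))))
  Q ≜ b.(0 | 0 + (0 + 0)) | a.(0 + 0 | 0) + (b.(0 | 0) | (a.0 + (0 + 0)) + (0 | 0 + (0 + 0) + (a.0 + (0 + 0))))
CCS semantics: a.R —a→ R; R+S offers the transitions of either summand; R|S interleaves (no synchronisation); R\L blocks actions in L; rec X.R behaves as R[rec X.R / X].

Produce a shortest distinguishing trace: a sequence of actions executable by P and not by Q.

Reachable graph of P (10 states):
  p0 = b.(0 | 0 + (0 + 0)) | a.(b.0 + 0 | 0) + (b.(0 | 0) | (a.0 + (0 + 0)) + (0 | 0 + (0 + 0) + (a.0 + (0 + 0)))) ⊢ --a--▸ p1, --a--▸ p2, --a--▸ p3, --b--▸ p4, --b--▸ p5
  p1 = 0 ⊢ ·
  p2 = b.(0 | 0 + (0 + 0)) | (b.0 + 0 | 0) ⊢ --b--▸ p6, --b--▸ p7
  p3 = b.(0 | 0) | 0 ⊢ --b--▸ p8
  p4 = (0 | 0 + (0 + 0)) | a.(b.0 + 0 | 0) ⊢ --a--▸ p6
  p5 = 0 | 0 | (a.0 + (0 + 0)) ⊢ --a--▸ p8
  p6 = (0 | 0 + (0 + 0)) | (b.0 + 0 | 0) ⊢ --b--▸ p9
  p7 = b.(0 | 0 + (0 + 0)) | 0 ⊢ --b--▸ p9
  p8 = 0 | 0 | 0 ⊢ ·
  p9 = (0 | 0 + (0 + 0)) | 0 ⊢ ·
Reachable graph of Q (8 states):
  q0 = b.(0 | 0 + (0 + 0)) | a.(0 + 0 | 0) + (b.(0 | 0) | (a.0 + (0 + 0)) + (0 | 0 + (0 + 0) + (a.0 + (0 + 0)))) ⊢ --a--▸ q1, --a--▸ q2, --a--▸ q3, --b--▸ q4, --b--▸ q5
  q1 = 0 ⊢ ·
  q2 = b.(0 | 0 + (0 + 0)) | (0 + 0 | 0) ⊢ --b--▸ q6
  q3 = b.(0 | 0) | 0 ⊢ --b--▸ q7
  q4 = (0 | 0 + (0 + 0)) | a.(0 + 0 | 0) ⊢ --a--▸ q6
  q5 = 0 | 0 | (a.0 + (0 + 0)) ⊢ --a--▸ q7
  q6 = (0 | 0 + (0 + 0)) | (0 + 0 | 0) ⊢ ·
  q7 = 0 | 0 | 0 ⊢ ·
Trace ⟨abb⟩ through P, begin at {p0}:
  step 1 (a): {p1, p2, p3}
  step 2 (b): {p6, p7, p8}
  step 3 (b): {p9}
  P completes σ.
Trace ⟨abb⟩ through Q, begin at {q0}:
  step 1 (a): {q1, q2, q3}
  step 2 (b): {q6, q7}
  step 3 (b): ∅ (Q stuck)

abb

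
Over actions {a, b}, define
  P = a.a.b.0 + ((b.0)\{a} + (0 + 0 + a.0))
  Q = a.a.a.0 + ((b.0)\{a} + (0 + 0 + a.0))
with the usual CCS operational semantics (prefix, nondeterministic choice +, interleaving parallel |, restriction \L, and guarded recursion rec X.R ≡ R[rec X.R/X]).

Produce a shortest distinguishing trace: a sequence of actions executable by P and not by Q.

Reachable graph of P (5 states):
  p0 = a.a.b.0 + ((b.0)\{a} + (0 + 0 + a.0)) → =a=> p1, =a=> p2, =b=> p3
  p1 = 0 → stopped
  p2 = a.b.0 → =a=> p4
  p3 = 0\{a} → stopped
  p4 = b.0 → =b=> p1
Reachable graph of Q (5 states):
  q0 = a.a.a.0 + ((b.0)\{a} + (0 + 0 + a.0)) → =a=> q1, =a=> q2, =b=> q3
  q1 = 0 → stopped
  q2 = a.a.0 → =a=> q4
  q3 = 0\{a} → stopped
  q4 = a.0 → =a=> q1
Executing aab from P (initial set {p0}):
  step 1 (a): {p1, p2}
  step 2 (a): {p4}
  step 3 (b): {p1}
  — P admits the full trace.
Executing aab from Q (initial set {q0}):
  step 1 (a): {q1, q2}
  step 2 (a): {q4}
  step 3 (b): ∅ (Q stuck)

aab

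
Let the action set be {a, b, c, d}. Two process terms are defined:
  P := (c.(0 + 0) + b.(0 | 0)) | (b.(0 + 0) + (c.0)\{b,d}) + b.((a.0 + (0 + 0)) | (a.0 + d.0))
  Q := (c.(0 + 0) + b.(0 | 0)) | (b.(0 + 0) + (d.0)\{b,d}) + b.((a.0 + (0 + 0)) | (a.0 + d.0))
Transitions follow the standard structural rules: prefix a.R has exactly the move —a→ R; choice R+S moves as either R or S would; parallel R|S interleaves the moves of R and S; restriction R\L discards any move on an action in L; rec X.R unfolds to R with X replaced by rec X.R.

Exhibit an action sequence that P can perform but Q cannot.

cc

Reachable graph of P (13 states):
  p0 = (c.(0 + 0) + b.(0 | 0)) | (b.(0 + 0) + (c.0)\{b,d}) + b.((a.0 + (0 + 0)) | (a.0 + d.0)) | —b→ p1, —b→ p2, —b→ p3, —c→ p4, —c→ p5
  p1 = (a.0 + (0 + 0)) | (a.0 + d.0) | —a→ p6, —a→ p7, —d→ p6
  p2 = (c.(0 + 0) + b.(0 | 0)) | (0 + 0) | —b→ p8, —c→ p9
  p3 = 0 | 0 | (b.(0 + 0) + (c.0)\{b,d}) | —b→ p8, —c→ p10
  p4 = (0 + 0) | (b.(0 + 0) + (c.0)\{b,d}) | —b→ p9, —c→ p11
  p5 = (c.(0 + 0) + b.(0 | 0)) | 0\{b,d} | —b→ p10, —c→ p11
  p6 = (a.0 + (0 + 0)) | 0 | —a→ p12
  p7 = 0 | (a.0 + d.0) | —a→ p12, —d→ p12
  p8 = 0 | 0 | (0 + 0) | stopped
  p9 = (0 + 0) | (0 + 0) | stopped
  p10 = 0 | 0 | 0\{b,d} | stopped
  p11 = (0 + 0) | 0\{b,d} | stopped
  p12 = 0 | 0 | stopped
Reachable graph of Q (10 states):
  q0 = (c.(0 + 0) + b.(0 | 0)) | (b.(0 + 0) + (d.0)\{b,d}) + b.((a.0 + (0 + 0)) | (a.0 + d.0)) | —b→ q1, —b→ q2, —b→ q3, —c→ q4
  q1 = (a.0 + (0 + 0)) | (a.0 + d.0) | —a→ q5, —a→ q6, —d→ q5
  q2 = (c.(0 + 0) + b.(0 | 0)) | (0 + 0) | —b→ q7, —c→ q8
  q3 = 0 | 0 | (b.(0 + 0) + (d.0)\{b,d}) | —b→ q7
  q4 = (0 + 0) | (b.(0 + 0) + (d.0)\{b,d}) | —b→ q8
  q5 = (a.0 + (0 + 0)) | 0 | —a→ q9
  q6 = 0 | (a.0 + d.0) | —a→ q9, —d→ q9
  q7 = 0 | 0 | (0 + 0) | stopped
  q8 = (0 + 0) | (0 + 0) | stopped
  q9 = 0 | 0 | stopped
Trace ⟨cc⟩ through P, begin at {p0}:
  [1] c ⇒ {p4, p5}
  [2] c ⇒ {p11}
  ✓ P
Trace ⟨cc⟩ through Q, begin at {q0}:
  [1] c ⇒ {q4}
  [2] c ⇒ no successor for Q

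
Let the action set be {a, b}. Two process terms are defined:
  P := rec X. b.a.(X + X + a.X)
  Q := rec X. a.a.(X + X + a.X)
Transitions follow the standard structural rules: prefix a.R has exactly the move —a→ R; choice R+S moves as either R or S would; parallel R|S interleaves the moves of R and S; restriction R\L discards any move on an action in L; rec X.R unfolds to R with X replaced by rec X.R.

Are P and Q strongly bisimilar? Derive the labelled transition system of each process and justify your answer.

P's transition system — 3 states:
  u0 = rec X. b.a.(X + X + a.X) | ··b··> u1
  u1 = a.((rec X. b.a.(X + X + a.X)) + (rec X. b.a.(X + X + a.X)) + a.(rec X. b.a.(X + X + a.X))) | ··a··> u2
  u2 = (rec X. b.a.(X + X + a.X)) + (rec X. b.a.(X + X + a.X)) + a.(rec X. b.a.(X + X + a.X)) | ··a··> u0, ··b··> u1
Q's transition system — 3 states:
  v0 = rec X. a.a.(X + X + a.X) | ··a··> v1
  v1 = a.((rec X. a.a.(X + X + a.X)) + (rec X. a.a.(X + X + a.X)) + a.(rec X. a.a.(X + X + a.X))) | ··a··> v2
  v2 = (rec X. a.a.(X + X + a.X)) + (rec X. a.a.(X + X + a.X)) + a.(rec X. a.a.(X + X + a.X)) | ··a··> v0, ··a··> v1
Bisimilarity quotient blocks:
  B0 = {u0}
  B1 = {u1}
  B2 = {u2}
  B3 = {v0, v1, v2}
u0 ∈ B0, v0 ∈ B3 → different blocks

NO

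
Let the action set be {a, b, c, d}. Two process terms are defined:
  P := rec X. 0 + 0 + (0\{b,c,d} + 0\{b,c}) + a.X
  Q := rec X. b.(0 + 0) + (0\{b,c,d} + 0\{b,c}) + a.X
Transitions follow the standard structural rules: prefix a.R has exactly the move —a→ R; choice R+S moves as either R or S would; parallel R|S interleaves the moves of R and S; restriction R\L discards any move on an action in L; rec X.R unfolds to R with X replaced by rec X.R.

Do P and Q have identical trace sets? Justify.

Reachable graph of P (1 states):
  p0 = rec X. 0 + 0 + (0\{b,c,d} + 0\{b,c}) + a.X ⊢ --a--▸ p0
Reachable graph of Q (2 states):
  q0 = rec X. b.(0 + 0) + (0\{b,c,d} + 0\{b,c}) + a.X ⊢ --a--▸ q0, --b--▸ q1
  q1 = 0 + 0 ⊢ ·
Executing b from Q (initial set {q0}):
  [1] b ⇒ {q1}
  Q completes σ.
Executing b from P (initial set {p0}):
  [1] b ⇒ no successor for P

NO — witness ⟨b⟩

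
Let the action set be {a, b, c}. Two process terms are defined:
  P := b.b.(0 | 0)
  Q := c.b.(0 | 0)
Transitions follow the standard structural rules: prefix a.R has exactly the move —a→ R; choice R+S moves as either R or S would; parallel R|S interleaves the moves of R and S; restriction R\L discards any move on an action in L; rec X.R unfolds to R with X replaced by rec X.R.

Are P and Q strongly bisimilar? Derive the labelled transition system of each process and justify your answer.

NO

P's transition system — 3 states:
  m0 = b.b.(0 | 0) | ··b··> m1
  m1 = b.(0 | 0) | ··b··> m2
  m2 = 0 | 0 | (no moves)
Q's transition system — 3 states:
  n0 = c.b.(0 | 0) | ··c··> n1
  n1 = b.(0 | 0) | ··b··> n2
  n2 = 0 | 0 | (no moves)
Partition-refinement fixed point:
  B0 = {m0}
  B1 = {m1, n1}
  B2 = {m2, n2}
  B3 = {n0}
m0 ∈ B0, n0 ∈ B3 → different blocks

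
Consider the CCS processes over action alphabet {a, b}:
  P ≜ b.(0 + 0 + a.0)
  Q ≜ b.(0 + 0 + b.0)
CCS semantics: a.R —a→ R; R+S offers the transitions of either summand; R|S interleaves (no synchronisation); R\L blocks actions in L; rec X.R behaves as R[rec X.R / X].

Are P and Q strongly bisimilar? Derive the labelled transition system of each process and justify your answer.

NO

LTS(P): 3 reachable states
  u0 = b.(0 + 0 + a.0) ⊢ --b--▸ u1
  u1 = 0 + 0 + a.0 ⊢ --a--▸ u2
  u2 = 0 ⊢ ∅
LTS(Q): 3 reachable states
  v0 = b.(0 + 0 + b.0) ⊢ --b--▸ v1
  v1 = 0 + 0 + b.0 ⊢ --b--▸ v2
  v2 = 0 ⊢ ∅
Bisimilarity quotient blocks:
  B0 = {u0}
  B1 = {u1}
  B2 = {u2, v2}
  B3 = {v0}
  B4 = {v1}
u0 ∈ B0, v0 ∈ B3 → different blocks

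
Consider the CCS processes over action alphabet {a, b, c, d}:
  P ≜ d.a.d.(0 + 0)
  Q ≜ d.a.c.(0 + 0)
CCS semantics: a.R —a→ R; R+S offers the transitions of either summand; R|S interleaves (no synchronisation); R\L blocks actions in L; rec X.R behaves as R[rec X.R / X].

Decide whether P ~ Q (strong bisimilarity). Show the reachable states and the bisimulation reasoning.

P's transition system — 4 states:
  s0 = d.a.d.(0 + 0) :: —d→ s1
  s1 = a.d.(0 + 0) :: —a→ s2
  s2 = d.(0 + 0) :: —d→ s3
  s3 = 0 + 0 :: ·
Q's transition system — 4 states:
  t0 = d.a.c.(0 + 0) :: —d→ t1
  t1 = a.c.(0 + 0) :: —a→ t2
  t2 = c.(0 + 0) :: —c→ t3
  t3 = 0 + 0 :: ·
Partition-refinement fixed point:
  B0 = {s0}
  B1 = {s1}
  B2 = {s2}
  B3 = {s3, t3}
  B4 = {t0}
  B5 = {t1}
  B6 = {t2}
s0 ∈ B0, t0 ∈ B4 → different blocks

P ≁ Q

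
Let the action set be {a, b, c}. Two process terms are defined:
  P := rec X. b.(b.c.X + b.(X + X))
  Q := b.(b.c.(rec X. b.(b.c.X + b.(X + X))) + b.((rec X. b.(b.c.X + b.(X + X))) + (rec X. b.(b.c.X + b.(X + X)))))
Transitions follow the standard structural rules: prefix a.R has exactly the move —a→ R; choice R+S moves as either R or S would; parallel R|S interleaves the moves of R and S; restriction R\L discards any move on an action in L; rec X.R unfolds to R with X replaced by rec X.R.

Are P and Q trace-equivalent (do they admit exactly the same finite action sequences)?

P's transition system — 4 states:
  p0 = rec X. b.(b.c.X + b.(X + X)) has moves --b--▸ p1
  p1 = b.c.(rec X. b.(b.c.X + b.(X + X))) + b.((rec X. b.(b.c.X + b.(X + X))) + (rec X. b.(b.c.X + b.(X + X)))) has moves --b--▸ p2, --b--▸ p3
  p2 = (rec X. b.(b.c.X + b.(X + X))) + (rec X. b.(b.c.X + b.(X + X))) has moves --b--▸ p1
  p3 = c.(rec X. b.(b.c.X + b.(X + X))) has moves --c--▸ p0
Q's transition system — 5 states:
  q0 = b.(b.c.(rec X. b.(b.c.X + b.(X + X))) + b.((rec X. b.(b.c.X + b.(X + X))) + (rec X. b.(b.c.X + b.(X + X))))) has moves --b--▸ q1
  q1 = b.c.(rec X. b.(b.c.X + b.(X + X))) + b.((rec X. b.(b.c.X + b.(X + X))) + (rec X. b.(b.c.X + b.(X + X)))) has moves --b--▸ q2, --b--▸ q3
  q2 = (rec X. b.(b.c.X + b.(X + X))) + (rec X. b.(b.c.X + b.(X + X))) has moves --b--▸ q1
  q3 = c.(rec X. b.(b.c.X + b.(X + X))) has moves --c--▸ q4
  q4 = rec X. b.(b.c.X + b.(X + X)) has moves --b--▸ q1
Bisimilarity quotient blocks:
  B0 = {p0, p2, q0, q2, q4}
  B1 = {p1, q1}
  B2 = {p3, q3}
p0 ∈ B0, q0 ∈ B0 → same block
Bisimilar ⇒ trace-equivalent.

trace-equivalent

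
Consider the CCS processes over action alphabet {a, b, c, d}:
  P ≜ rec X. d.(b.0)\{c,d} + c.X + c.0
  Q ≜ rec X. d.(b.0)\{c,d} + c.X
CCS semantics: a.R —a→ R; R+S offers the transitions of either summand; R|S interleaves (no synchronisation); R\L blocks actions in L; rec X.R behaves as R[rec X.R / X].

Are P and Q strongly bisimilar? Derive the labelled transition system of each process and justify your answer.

not bisimilar

Reachable graph of P (4 states):
  p0 = rec X. d.(b.0)\{c,d} + c.X + c.0 → -c-> p0, -c-> p1, -d-> p2
  p1 = 0 → (no moves)
  p2 = (b.0)\{c,d} → -b-> p3
  p3 = 0\{c,d} → (no moves)
Reachable graph of Q (3 states):
  q0 = rec X. d.(b.0)\{c,d} + c.X → -c-> q0, -d-> q1
  q1 = (b.0)\{c,d} → -b-> q2
  q2 = 0\{c,d} → (no moves)
Bisimilarity quotient blocks:
  B0 = {p0}
  B1 = {p2, q1}
  B2 = {p1, p3, q2}
  B3 = {q0}
p0 ∈ B0, q0 ∈ B3 → different blocks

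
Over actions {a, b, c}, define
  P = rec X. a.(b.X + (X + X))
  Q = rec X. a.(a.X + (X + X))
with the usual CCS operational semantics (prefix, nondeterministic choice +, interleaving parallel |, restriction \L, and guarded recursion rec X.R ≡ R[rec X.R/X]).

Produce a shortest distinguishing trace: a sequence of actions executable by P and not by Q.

ab

Reachable graph of P (2 states):
  u0 = rec X. a.(b.X + (X + X)) | ··a··> u1
  u1 = b.(rec X. a.(b.X + (X + X))) + ((rec X. a.(b.X + (X + X))) + (rec X. a.(b.X + (X + X)))) | ··a··> u1, ··b··> u0
Reachable graph of Q (2 states):
  v0 = rec X. a.(a.X + (X + X)) | ··a··> v1
  v1 = a.(rec X. a.(a.X + (X + X))) + ((rec X. a.(a.X + (X + X))) + (rec X. a.(a.X + (X + X)))) | ··a··> v0, ··a··> v1
Executing ab from P (initial set {u0}):
  after a @ step 1: {u1}
  after b @ step 2: {u0}
  ✓ P
Executing ab from Q (initial set {v0}):
  after a @ step 1: {v1}
  after b @ step 2: ∅  — Q cannot continue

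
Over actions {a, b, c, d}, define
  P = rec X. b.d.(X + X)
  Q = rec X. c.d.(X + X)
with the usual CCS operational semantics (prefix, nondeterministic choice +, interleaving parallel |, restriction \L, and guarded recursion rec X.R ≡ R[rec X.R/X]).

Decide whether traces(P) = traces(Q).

NO — witness ⟨b⟩

LTS(P): 3 reachable states
  m0 = rec X. b.d.(X + X) → --b--▸ m1
  m1 = d.((rec X. b.d.(X + X)) + (rec X. b.d.(X + X))) → --d--▸ m2
  m2 = (rec X. b.d.(X + X)) + (rec X. b.d.(X + X)) → --b--▸ m1
LTS(Q): 3 reachable states
  n0 = rec X. c.d.(X + X) → --c--▸ n1
  n1 = d.((rec X. c.d.(X + X)) + (rec X. c.d.(X + X))) → --d--▸ n2
  n2 = (rec X. c.d.(X + X)) + (rec X. c.d.(X + X)) → --c--▸ n1
Run σ = ⟨b⟩ on P: start {m0}
  [1] b ⇒ {m1}
  P completes σ.
Run σ = ⟨b⟩ on Q: start {n0}
  [1] b ⇒ ∅  — Q cannot continue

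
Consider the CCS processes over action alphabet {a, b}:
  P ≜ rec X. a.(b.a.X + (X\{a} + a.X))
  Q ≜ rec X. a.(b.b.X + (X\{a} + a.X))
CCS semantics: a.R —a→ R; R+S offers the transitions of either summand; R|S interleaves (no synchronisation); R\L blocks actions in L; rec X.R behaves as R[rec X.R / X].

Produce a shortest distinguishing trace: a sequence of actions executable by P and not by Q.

aba

LTS(P): 3 reachable states
  p0 = rec X. a.(b.a.X + (X\{a} + a.X)) | =a=> p1
  p1 = b.a.(rec X. a.(b.a.X + (X\{a} + a.X))) + ((rec X. a.(b.a.X + (X\{a} + a.X)))\{a} + a.(rec X. a.(b.a.X + (X\{a} + a.X)))) | =a=> p0, =b=> p2
  p2 = a.(rec X. a.(b.a.X + (X\{a} + a.X))) | =a=> p0
LTS(Q): 3 reachable states
  q0 = rec X. a.(b.b.X + (X\{a} + a.X)) | =a=> q1
  q1 = b.b.(rec X. a.(b.b.X + (X\{a} + a.X))) + ((rec X. a.(b.b.X + (X\{a} + a.X)))\{a} + a.(rec X. a.(b.b.X + (X\{a} + a.X)))) | =a=> q0, =b=> q2
  q2 = b.(rec X. a.(b.b.X + (X\{a} + a.X))) | =b=> q0
Run σ = ⟨aba⟩ on P: start {p0}
  [1] a ⇒ {p1}
  [2] b ⇒ {p2}
  [3] a ⇒ {p0}
  P completes σ.
Run σ = ⟨aba⟩ on Q: start {q0}
  [1] a ⇒ {q1}
  [2] b ⇒ {q2}
  [3] a ⇒ ∅  — Q cannot continue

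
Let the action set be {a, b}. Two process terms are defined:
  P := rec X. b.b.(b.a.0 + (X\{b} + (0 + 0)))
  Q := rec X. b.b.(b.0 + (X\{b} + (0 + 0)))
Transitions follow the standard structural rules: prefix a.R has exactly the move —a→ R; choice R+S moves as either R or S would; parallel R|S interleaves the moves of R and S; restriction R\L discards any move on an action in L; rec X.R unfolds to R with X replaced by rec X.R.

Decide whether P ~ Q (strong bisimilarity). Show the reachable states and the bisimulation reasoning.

not bisimilar

P's transition system — 5 states:
  u0 = rec X. b.b.(b.a.0 + (X\{b} + (0 + 0))) → ··b··> u1
  u1 = b.(b.a.0 + ((rec X. b.b.(b.a.0 + (X\{b} + (0 + 0))))\{b} + (0 + 0))) → ··b··> u2
  u2 = b.a.0 + ((rec X. b.b.(b.a.0 + (X\{b} + (0 + 0))))\{b} + (0 + 0)) → ··b··> u3
  u3 = a.0 → ··a··> u4
  u4 = 0 → ∅
Q's transition system — 4 states:
  v0 = rec X. b.b.(b.0 + (X\{b} + (0 + 0))) → ··b··> v1
  v1 = b.(b.0 + ((rec X. b.b.(b.0 + (X\{b} + (0 + 0))))\{b} + (0 + 0))) → ··b··> v2
  v2 = b.0 + ((rec X. b.b.(b.0 + (X\{b} + (0 + 0))))\{b} + (0 + 0)) → ··b··> v3
  v3 = 0 → ∅
Partition-refinement fixed point:
  B0 = {u0}
  B1 = {u1}
  B2 = {u2}
  B3 = {u3}
  B4 = {u4, v3}
  B5 = {v0}
  B6 = {v1}
  B7 = {v2}
u0 ∈ B0, v0 ∈ B5 → different blocks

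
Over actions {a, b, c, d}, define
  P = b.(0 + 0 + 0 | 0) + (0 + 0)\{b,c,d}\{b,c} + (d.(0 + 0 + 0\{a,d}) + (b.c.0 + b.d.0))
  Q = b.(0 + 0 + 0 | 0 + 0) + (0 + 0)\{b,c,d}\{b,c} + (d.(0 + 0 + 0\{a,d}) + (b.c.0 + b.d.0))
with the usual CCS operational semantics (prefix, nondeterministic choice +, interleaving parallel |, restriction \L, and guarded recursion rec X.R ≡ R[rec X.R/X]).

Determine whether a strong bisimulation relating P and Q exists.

P's transition system — 6 states:
  m0 = b.(0 + 0 + 0 | 0) + (0 + 0)\{b,c,d}\{b,c} + (d.(0 + 0 + 0\{a,d}) + (b.c.0 + b.d.0)) ⊢ =b=> m1, =b=> m2, =b=> m3, =d=> m4
  m1 = 0 + 0 + 0 | 0 ⊢ ∅
  m2 = c.0 ⊢ =c=> m5
  m3 = d.0 ⊢ =d=> m5
  m4 = 0 + 0 + 0\{a,d} ⊢ ∅
  m5 = 0 ⊢ ∅
Q's transition system — 6 states:
  n0 = b.(0 + 0 + 0 | 0 + 0) + (0 + 0)\{b,c,d}\{b,c} + (d.(0 + 0 + 0\{a,d}) + (b.c.0 + b.d.0)) ⊢ =b=> n1, =b=> n2, =b=> n3, =d=> n4
  n1 = 0 + 0 + 0 | 0 + 0 ⊢ ∅
  n2 = c.0 ⊢ =c=> n5
  n3 = d.0 ⊢ =d=> n5
  n4 = 0 + 0 + 0\{a,d} ⊢ ∅
  n5 = 0 ⊢ ∅
Partition-refinement fixed point:
  B0 = {m0, n0}
  B1 = {m2, n2}
  B2 = {m1, m4, m5, n1, n4, n5}
  B3 = {m3, n3}
m0 ∈ B0, n0 ∈ B0 → same block

bisimilar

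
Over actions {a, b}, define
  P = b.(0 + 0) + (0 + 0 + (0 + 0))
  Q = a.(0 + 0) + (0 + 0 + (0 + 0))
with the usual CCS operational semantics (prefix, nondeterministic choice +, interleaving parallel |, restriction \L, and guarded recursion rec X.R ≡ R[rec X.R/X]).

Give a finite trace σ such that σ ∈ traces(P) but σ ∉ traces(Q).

b

LTS(P): 2 reachable states
  p0 = b.(0 + 0) + (0 + 0 + (0 + 0)) ⊢ --b--▸ p1
  p1 = 0 + 0 ⊢ stopped
LTS(Q): 2 reachable states
  q0 = a.(0 + 0) + (0 + 0 + (0 + 0)) ⊢ --a--▸ q1
  q1 = 0 + 0 ⊢ stopped
Run σ = ⟨b⟩ on P: start {p0}
  [1] b ⇒ {p1}
  P completes σ.
Run σ = ⟨b⟩ on Q: start {q0}
  [1] b ⇒ ∅ (Q stuck)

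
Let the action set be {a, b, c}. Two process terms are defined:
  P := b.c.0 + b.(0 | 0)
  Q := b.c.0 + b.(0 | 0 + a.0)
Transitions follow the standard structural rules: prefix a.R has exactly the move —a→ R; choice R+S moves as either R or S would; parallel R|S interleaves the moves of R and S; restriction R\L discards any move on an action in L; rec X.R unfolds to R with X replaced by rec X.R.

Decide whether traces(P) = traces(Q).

traces(P) ≠ traces(Q) — witness ⟨ba⟩

P's transition system — 4 states:
  m0 = b.c.0 + b.(0 | 0) has moves ··b··> m1, ··b··> m2
  m1 = 0 | 0 has moves deadlocked
  m2 = c.0 has moves ··c··> m3
  m3 = 0 has moves deadlocked
Q's transition system — 4 states:
  n0 = b.c.0 + b.(0 | 0 + a.0) has moves ··b··> n1, ··b··> n2
  n1 = 0 | 0 + a.0 has moves ··a··> n3
  n2 = c.0 has moves ··c··> n3
  n3 = 0 has moves deadlocked
Trace ⟨ba⟩ through Q, begin at {n0}:
  after b @ step 1: {n1, n2}
  after a @ step 2: {n3}
  — Q admits the full trace.
Trace ⟨ba⟩ through P, begin at {m0}:
  after b @ step 1: {m1, m2}
  after a @ step 2: ∅ (P stuck)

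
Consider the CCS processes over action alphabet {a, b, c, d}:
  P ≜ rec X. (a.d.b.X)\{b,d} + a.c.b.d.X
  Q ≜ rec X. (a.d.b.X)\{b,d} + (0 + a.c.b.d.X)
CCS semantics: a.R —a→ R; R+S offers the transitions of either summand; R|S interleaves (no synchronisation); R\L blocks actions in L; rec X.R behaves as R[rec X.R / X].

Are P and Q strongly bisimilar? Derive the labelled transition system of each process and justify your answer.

P's transition system — 5 states:
  s0 = rec X. (a.d.b.X)\{b,d} + a.c.b.d.X ⊢ -a-> s1, -a-> s2
  s1 = (d.b.(rec X. (a.d.b.X)\{b,d} + a.c.b.d.X))\{b,d} ⊢ stopped
  s2 = c.b.d.(rec X. (a.d.b.X)\{b,d} + a.c.b.d.X) ⊢ -c-> s3
  s3 = b.d.(rec X. (a.d.b.X)\{b,d} + a.c.b.d.X) ⊢ -b-> s4
  s4 = d.(rec X. (a.d.b.X)\{b,d} + a.c.b.d.X) ⊢ -d-> s0
Q's transition system — 5 states:
  t0 = rec X. (a.d.b.X)\{b,d} + (0 + a.c.b.d.X) ⊢ -a-> t1, -a-> t2
  t1 = (d.b.(rec X. (a.d.b.X)\{b,d} + (0 + a.c.b.d.X)))\{b,d} ⊢ stopped
  t2 = c.b.d.(rec X. (a.d.b.X)\{b,d} + (0 + a.c.b.d.X)) ⊢ -c-> t3
  t3 = b.d.(rec X. (a.d.b.X)\{b,d} + (0 + a.c.b.d.X)) ⊢ -b-> t4
  t4 = d.(rec X. (a.d.b.X)\{b,d} + (0 + a.c.b.d.X)) ⊢ -d-> t0
Bisimilarity quotient blocks:
  B0 = {s0, t0}
  B1 = {s1, t1}
  B2 = {s2, t2}
  B3 = {s3, t3}
  B4 = {s4, t4}
s0 ∈ B0, t0 ∈ B0 → same block

bisimilar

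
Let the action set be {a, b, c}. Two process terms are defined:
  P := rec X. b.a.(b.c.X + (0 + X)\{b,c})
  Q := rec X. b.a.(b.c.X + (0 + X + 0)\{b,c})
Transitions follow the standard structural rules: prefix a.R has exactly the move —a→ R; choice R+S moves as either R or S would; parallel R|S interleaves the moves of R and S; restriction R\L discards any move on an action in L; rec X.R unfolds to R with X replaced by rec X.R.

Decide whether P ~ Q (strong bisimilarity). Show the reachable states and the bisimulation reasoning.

P's transition system — 4 states:
  m0 = rec X. b.a.(b.c.X + (0 + X)\{b,c}) :: =b=> m1
  m1 = a.(b.c.(rec X. b.a.(b.c.X + (0 + X)\{b,c})) + (0 + (rec X. b.a.(b.c.X + (0 + X)\{b,c})))\{b,c}) :: =a=> m2
  m2 = b.c.(rec X. b.a.(b.c.X + (0 + X)\{b,c})) + (0 + (rec X. b.a.(b.c.X + (0 + X)\{b,c})))\{b,c} :: =b=> m3
  m3 = c.(rec X. b.a.(b.c.X + (0 + X)\{b,c})) :: =c=> m0
Q's transition system — 4 states:
  n0 = rec X. b.a.(b.c.X + (0 + X + 0)\{b,c}) :: =b=> n1
  n1 = a.(b.c.(rec X. b.a.(b.c.X + (0 + X + 0)\{b,c})) + (0 + (rec X. b.a.(b.c.X + (0 + X + 0)\{b,c})) + 0)\{b,c}) :: =a=> n2
  n2 = b.c.(rec X. b.a.(b.c.X + (0 + X + 0)\{b,c})) + (0 + (rec X. b.a.(b.c.X + (0 + X + 0)\{b,c})) + 0)\{b,c} :: =b=> n3
  n3 = c.(rec X. b.a.(b.c.X + (0 + X + 0)\{b,c})) :: =c=> n0
Bisimilarity quotient blocks:
  B0 = {m0, n0}
  B1 = {m1, n1}
  B2 = {m2, n2}
  B3 = {m3, n3}
m0 ∈ B0, n0 ∈ B0 → same block

bisimilar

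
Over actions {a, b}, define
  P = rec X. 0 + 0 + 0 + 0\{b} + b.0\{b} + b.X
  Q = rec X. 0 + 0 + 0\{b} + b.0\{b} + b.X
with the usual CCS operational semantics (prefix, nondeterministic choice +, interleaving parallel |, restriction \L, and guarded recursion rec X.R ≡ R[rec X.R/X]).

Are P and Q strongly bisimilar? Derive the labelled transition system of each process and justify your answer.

YES

Reachable graph of P (2 states):
  p0 = rec X. 0 + 0 + 0 + 0\{b} + b.0\{b} + b.X → =b=> p0, =b=> p1
  p1 = 0\{b} → deadlocked
Reachable graph of Q (2 states):
  q0 = rec X. 0 + 0 + 0\{b} + b.0\{b} + b.X → =b=> q0, =b=> q1
  q1 = 0\{b} → deadlocked
Bisimilarity quotient blocks:
  B0 = {p0, q0}
  B1 = {p1, q1}
p0 ∈ B0, q0 ∈ B0 → same block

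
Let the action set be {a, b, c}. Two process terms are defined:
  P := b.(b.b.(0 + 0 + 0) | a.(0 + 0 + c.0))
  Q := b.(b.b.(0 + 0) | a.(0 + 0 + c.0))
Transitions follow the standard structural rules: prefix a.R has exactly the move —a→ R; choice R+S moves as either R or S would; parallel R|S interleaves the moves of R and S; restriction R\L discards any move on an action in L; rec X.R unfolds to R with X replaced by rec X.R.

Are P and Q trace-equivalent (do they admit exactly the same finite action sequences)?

P's transition system — 10 states:
  m0 = b.(b.b.(0 + 0 + 0) | a.(0 + 0 + c.0)) → ··b··> m1
  m1 = b.b.(0 + 0 + 0) | a.(0 + 0 + c.0) → ··a··> m2, ··b··> m3
  m2 = b.b.(0 + 0 + 0) | (0 + 0 + c.0) → ··b··> m4, ··c··> m5
  m3 = b.(0 + 0 + 0) | a.(0 + 0 + c.0) → ··a··> m4, ··b··> m6
  m4 = b.(0 + 0 + 0) | (0 + 0 + c.0) → ··b··> m7, ··c··> m8
  m5 = b.b.(0 + 0 + 0) | 0 → ··b··> m8
  m6 = (0 + 0 + 0) | a.(0 + 0 + c.0) → ··a··> m7
  m7 = (0 + 0 + 0) | (0 + 0 + c.0) → ··c··> m9
  m8 = b.(0 + 0 + 0) | 0 → ··b··> m9
  m9 = (0 + 0 + 0) | 0 → ·
Q's transition system — 10 states:
  n0 = b.(b.b.(0 + 0) | a.(0 + 0 + c.0)) → ··b··> n1
  n1 = b.b.(0 + 0) | a.(0 + 0 + c.0) → ··a··> n2, ··b··> n3
  n2 = b.b.(0 + 0) | (0 + 0 + c.0) → ··b··> n4, ··c··> n5
  n3 = b.(0 + 0) | a.(0 + 0 + c.0) → ··a··> n4, ··b··> n6
  n4 = b.(0 + 0) | (0 + 0 + c.0) → ··b··> n7, ··c··> n8
  n5 = b.b.(0 + 0) | 0 → ··b··> n8
  n6 = (0 + 0) | a.(0 + 0 + c.0) → ··a··> n7
  n7 = (0 + 0) | (0 + 0 + c.0) → ··c··> n9
  n8 = b.(0 + 0) | 0 → ··b··> n9
  n9 = (0 + 0) | 0 → ·
Partition-refinement fixed point:
  B0 = {m0, n0}
  B1 = {m1, n1}
  B2 = {m3, n3}
  B3 = {m6, n6}
  B4 = {m7, n7}
  B5 = {m9, n9}
  B6 = {m4, n4}
  B7 = {m8, n8}
  B8 = {m2, n2}
  B9 = {m5, n5}
m0 ∈ B0, n0 ∈ B0 → same block
Bisimilar ⇒ trace-equivalent.

trace-equivalent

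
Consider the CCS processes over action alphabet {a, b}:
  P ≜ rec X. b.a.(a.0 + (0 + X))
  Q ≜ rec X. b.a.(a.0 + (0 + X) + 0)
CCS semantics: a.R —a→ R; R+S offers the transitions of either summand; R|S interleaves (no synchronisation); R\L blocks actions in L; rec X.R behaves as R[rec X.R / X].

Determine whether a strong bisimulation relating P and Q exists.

LTS(P): 4 reachable states
  u0 = rec X. b.a.(a.0 + (0 + X)) → --b--▸ u1
  u1 = a.(a.0 + (0 + (rec X. b.a.(a.0 + (0 + X))))) → --a--▸ u2
  u2 = a.0 + (0 + (rec X. b.a.(a.0 + (0 + X)))) → --a--▸ u3, --b--▸ u1
  u3 = 0 → (no moves)
LTS(Q): 4 reachable states
  v0 = rec X. b.a.(a.0 + (0 + X) + 0) → --b--▸ v1
  v1 = a.(a.0 + (0 + (rec X. b.a.(a.0 + (0 + X) + 0))) + 0) → --a--▸ v2
  v2 = a.0 + (0 + (rec X. b.a.(a.0 + (0 + X) + 0))) + 0 → --a--▸ v3, --b--▸ v1
  v3 = 0 → (no moves)
Partition-refinement fixed point:
  B0 = {u0, v0}
  B1 = {u1, v1}
  B2 = {u2, v2}
  B3 = {u3, v3}
u0 ∈ B0, v0 ∈ B0 → same block

YES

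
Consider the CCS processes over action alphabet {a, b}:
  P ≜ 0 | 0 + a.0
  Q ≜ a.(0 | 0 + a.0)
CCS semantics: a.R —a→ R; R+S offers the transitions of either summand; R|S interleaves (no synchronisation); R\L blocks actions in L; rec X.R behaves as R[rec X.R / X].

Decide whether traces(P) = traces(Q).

LTS(P): 2 reachable states
  s0 = 0 | 0 + a.0 has moves —a→ s1
  s1 = 0 has moves deadlocked
LTS(Q): 3 reachable states
  t0 = a.(0 | 0 + a.0) has moves —a→ t1
  t1 = 0 | 0 + a.0 has moves —a→ t2
  t2 = 0 has moves deadlocked
Run σ = ⟨aa⟩ on Q: start {t0}
  [1] a ⇒ {t1}
  [2] a ⇒ {t2}
  — Q admits the full trace.
Run σ = ⟨aa⟩ on P: start {s0}
  [1] a ⇒ {s1}
  [2] a ⇒ ∅ (P stuck)

traces(P) ≠ traces(Q) — witness ⟨aa⟩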